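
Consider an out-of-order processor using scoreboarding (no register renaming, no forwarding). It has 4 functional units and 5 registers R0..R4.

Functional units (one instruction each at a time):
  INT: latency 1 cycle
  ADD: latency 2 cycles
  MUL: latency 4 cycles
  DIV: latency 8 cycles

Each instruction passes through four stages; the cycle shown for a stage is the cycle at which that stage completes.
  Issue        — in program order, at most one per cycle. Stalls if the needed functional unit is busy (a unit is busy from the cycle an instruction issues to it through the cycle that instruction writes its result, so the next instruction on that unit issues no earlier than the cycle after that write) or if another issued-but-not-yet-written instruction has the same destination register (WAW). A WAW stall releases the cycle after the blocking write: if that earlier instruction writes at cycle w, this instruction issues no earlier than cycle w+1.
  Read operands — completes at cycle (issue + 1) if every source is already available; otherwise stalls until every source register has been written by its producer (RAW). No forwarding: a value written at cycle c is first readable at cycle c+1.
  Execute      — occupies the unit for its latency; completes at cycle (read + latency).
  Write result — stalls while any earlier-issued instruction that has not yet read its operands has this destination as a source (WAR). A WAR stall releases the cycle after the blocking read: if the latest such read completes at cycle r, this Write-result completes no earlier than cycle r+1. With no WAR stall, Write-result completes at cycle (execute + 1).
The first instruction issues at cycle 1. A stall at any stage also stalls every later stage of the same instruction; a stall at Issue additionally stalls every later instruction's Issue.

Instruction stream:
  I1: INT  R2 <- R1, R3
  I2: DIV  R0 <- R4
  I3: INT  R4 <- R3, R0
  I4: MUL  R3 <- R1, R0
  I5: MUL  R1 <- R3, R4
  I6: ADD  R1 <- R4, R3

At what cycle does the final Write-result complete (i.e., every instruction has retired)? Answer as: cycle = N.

I1  is:1  ro:2  ex:3  wr:4
I2  is:2  ro:3  ex:11  wr:12
I3  is:5  ro:13  ex:14  wr:15  — struct: INT busy until I1 writes@4, RAW R0: wait I2 write@12
I4  is:6  ro:13  ex:17  wr:18  — RAW R0: wait I2 write@12
I5  is:19  ro:20  ex:24  wr:25  — struct: MUL busy until I4 writes@18
I6  is:26  ro:27  ex:29  wr:30  — WAW R1: wait I5 write@25

cycle = 30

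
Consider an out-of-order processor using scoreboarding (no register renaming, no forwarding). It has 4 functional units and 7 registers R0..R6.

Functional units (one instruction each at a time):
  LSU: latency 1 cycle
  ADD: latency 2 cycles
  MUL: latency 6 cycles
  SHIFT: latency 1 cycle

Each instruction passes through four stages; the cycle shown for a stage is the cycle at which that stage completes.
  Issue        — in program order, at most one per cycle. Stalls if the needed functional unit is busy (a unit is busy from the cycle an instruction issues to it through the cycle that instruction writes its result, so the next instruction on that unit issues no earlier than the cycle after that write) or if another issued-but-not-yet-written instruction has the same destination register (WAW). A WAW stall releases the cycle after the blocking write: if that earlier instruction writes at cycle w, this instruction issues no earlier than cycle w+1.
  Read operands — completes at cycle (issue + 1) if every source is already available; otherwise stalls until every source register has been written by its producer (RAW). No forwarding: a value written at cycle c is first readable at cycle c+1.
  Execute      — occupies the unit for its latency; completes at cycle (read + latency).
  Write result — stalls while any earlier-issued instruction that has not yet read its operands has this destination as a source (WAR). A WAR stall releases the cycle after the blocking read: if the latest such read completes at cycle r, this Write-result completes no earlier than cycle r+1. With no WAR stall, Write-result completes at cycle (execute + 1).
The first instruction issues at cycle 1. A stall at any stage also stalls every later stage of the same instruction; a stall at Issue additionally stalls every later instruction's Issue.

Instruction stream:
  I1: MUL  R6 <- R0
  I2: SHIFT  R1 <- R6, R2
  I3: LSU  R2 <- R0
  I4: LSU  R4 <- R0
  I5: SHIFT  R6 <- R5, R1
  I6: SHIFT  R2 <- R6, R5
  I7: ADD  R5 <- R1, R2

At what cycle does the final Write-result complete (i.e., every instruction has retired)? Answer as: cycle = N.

cycle = 24

t=1  issue I1 (MUL)
t=2  I1 read-ops · issue I2 (SHIFT)
t=3  issue I3 (LSU)
t=4  I3 read-ops
t=5  I3 finished on LSU
t=8  I1 finished on MUL
t=9  I1→R6
t=10  I2 read-ops
t=11  I2 finished on SHIFT · I3→R2
t=12  I2→R1 · issue I4 (LSU)
t=13  I4 read-ops · issue I5 (SHIFT)
t=14  I4 finished on LSU · I5 read-ops
t=15  I4→R4 · I5 finished on SHIFT
t=16  I5→R6
t=17  issue I6 (SHIFT)
t=18  I6 read-ops · issue I7 (ADD)
t=19  I6 finished on SHIFT
t=20  I6→R2
t=21  I7 read-ops
t=23  I7 finished on ADD
t=24  I7→R5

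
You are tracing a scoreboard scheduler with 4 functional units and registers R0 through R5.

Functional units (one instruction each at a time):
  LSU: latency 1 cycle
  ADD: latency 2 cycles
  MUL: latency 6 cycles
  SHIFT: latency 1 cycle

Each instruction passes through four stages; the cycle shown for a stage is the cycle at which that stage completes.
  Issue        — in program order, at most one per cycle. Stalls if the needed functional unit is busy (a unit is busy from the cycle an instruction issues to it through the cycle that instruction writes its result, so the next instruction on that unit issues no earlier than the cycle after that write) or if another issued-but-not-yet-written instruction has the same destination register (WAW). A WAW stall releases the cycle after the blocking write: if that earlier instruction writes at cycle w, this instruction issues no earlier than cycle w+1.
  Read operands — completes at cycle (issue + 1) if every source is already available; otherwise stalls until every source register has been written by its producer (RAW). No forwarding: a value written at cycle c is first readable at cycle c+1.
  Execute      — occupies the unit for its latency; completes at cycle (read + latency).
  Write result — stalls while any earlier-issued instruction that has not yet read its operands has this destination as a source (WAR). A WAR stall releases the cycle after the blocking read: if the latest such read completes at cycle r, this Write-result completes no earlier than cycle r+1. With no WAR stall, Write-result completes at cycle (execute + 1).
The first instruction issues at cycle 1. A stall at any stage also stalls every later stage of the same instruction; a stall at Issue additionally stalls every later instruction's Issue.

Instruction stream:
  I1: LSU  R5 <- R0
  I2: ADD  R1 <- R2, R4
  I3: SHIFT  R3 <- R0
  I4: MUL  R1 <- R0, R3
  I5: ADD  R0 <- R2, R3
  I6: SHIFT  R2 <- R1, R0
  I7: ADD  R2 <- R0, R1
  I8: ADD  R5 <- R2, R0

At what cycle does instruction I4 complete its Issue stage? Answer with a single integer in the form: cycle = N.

I1 -> (1, 2, 3, 4)
I2 -> (2, 3, 5, 6)
I3 -> (3, 4, 5, 6)
I4 -> (7, 8, 14, 15)  // WAW R1: wait I2 write@6
I5 -> (8, 9, 11, 12)
I6 -> (9, 16, 17, 18)  // RAW R1: wait I4 write@15
I7 -> (19, 20, 22, 23)  // WAW R2: wait I6 write@18
I8 -> (24, 25, 27, 28)  // struct: ADD busy until I7 writes@23

cycle = 7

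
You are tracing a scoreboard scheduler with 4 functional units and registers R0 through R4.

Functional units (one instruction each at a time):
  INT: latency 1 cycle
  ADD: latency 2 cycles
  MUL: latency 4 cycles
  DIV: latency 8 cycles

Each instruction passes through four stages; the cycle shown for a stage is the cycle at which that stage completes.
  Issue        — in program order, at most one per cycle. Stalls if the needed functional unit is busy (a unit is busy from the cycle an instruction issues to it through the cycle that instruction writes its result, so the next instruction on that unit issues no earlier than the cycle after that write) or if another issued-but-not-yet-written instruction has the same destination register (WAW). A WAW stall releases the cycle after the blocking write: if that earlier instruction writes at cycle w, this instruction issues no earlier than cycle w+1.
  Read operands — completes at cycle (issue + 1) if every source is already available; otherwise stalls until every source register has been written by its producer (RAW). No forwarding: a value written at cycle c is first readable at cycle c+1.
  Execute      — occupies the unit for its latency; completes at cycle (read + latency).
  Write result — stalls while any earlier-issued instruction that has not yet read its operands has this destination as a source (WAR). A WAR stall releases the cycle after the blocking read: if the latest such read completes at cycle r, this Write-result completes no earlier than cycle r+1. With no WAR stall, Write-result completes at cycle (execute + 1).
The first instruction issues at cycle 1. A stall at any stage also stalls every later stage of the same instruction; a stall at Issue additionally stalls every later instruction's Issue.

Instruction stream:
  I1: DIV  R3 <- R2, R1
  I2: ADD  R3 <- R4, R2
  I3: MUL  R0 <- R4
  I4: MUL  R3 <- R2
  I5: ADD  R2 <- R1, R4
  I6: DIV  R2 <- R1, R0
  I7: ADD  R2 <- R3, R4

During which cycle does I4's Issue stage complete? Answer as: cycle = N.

cycle = 20

c1: issue I1 (DIV)
c2: I1 read-ops
c10: I1 finished on DIV
c11: I1→R3
c12: issue I2 (ADD)
c13: I2 read-ops · issue I3 (MUL)
c14: I3 read-ops
c15: I2 finished on ADD
c16: I2→R3
c18: I3 finished on MUL
c19: I3→R0
c20: issue I4 (MUL)
c21: I4 read-ops · issue I5 (ADD)
c22: I5 read-ops
c24: I5 finished on ADD
c25: I4 finished on MUL · I5→R2
c26: I4→R3 · issue I6 (DIV)
c27: I6 read-ops
c35: I6 finished on DIV
c36: I6→R2
c37: issue I7 (ADD)
c38: I7 read-ops
c40: I7 finished on ADD
c41: I7→R2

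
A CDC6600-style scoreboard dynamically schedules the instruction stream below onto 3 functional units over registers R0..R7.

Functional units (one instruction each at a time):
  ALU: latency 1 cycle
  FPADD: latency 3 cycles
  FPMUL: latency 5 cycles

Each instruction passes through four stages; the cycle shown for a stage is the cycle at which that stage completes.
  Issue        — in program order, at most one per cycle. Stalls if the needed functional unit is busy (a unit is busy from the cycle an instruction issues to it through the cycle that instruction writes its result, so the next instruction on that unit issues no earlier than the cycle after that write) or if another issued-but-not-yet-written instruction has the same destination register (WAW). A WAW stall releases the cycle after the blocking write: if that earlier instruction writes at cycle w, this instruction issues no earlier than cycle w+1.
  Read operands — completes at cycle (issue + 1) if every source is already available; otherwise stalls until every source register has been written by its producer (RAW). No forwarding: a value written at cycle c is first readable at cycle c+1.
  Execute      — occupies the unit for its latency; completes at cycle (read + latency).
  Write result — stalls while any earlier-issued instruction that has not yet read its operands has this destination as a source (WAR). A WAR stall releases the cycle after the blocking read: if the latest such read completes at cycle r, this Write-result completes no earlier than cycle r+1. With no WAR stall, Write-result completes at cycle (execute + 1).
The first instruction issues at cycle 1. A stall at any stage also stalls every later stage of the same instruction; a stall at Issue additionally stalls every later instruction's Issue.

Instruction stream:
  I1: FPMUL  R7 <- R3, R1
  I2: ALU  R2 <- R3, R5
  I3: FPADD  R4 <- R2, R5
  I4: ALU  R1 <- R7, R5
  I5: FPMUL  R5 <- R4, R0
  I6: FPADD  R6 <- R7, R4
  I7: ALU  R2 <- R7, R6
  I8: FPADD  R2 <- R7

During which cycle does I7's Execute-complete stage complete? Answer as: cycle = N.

cycle = 18

1) issue 1, read 2, done 7, write 8
2) issue 2, read 3, done 4, write 5
3) issue 3, read 6, done 9, write 10  <RAW R2: wait I2 write@5>
4) issue 6, read 9, done 10, write 11  <struct: ALU busy until I2 writes@5 / RAW R7: wait I1 write@8>
5) issue 9, read 11, done 16, write 17  <struct: FPMUL busy until I1 writes@8 / RAW R4: wait I3 write@10>
6) issue 11, read 12, done 15, write 16  <struct: FPADD busy until I3 writes@10>
7) issue 12, read 17, done 18, write 19  <RAW R6: wait I6 write@16>
8) issue 20, read 21, done 24, write 25  <WAW R2: wait I7 write@19>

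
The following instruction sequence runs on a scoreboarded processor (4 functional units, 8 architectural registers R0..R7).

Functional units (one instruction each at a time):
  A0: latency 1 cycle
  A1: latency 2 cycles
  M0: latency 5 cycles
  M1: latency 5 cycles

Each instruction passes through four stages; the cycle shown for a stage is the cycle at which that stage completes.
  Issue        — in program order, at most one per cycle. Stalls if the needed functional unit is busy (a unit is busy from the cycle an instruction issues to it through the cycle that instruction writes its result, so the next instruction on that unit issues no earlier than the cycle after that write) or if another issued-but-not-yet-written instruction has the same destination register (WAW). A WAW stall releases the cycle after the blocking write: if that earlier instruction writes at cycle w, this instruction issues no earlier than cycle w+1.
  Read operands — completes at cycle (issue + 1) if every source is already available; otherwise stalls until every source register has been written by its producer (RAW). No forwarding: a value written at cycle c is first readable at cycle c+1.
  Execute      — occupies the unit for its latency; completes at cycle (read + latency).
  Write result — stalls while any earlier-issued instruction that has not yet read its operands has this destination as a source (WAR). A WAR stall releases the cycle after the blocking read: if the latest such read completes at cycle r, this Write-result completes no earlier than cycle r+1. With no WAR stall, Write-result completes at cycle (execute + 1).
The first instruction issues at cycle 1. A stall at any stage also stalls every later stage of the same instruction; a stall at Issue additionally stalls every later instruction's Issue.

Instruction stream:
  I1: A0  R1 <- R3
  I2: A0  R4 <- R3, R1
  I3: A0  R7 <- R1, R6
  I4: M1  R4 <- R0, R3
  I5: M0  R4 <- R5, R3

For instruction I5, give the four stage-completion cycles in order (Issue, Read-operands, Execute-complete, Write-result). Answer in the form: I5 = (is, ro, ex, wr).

  I1 | 1 | 2 | 3 | 4
  I2 | 5 | 6 | 7 | 8   struct: A0 busy until I1 writes@4
  I3 | 9 | 10 | 11 | 12   struct: A0 busy until I2 writes@8
  I4 | 10 | 11 | 16 | 17
  I5 | 18 | 19 | 24 | 25   WAW R4: wait I4 write@17

I5 = (18, 19, 24, 25)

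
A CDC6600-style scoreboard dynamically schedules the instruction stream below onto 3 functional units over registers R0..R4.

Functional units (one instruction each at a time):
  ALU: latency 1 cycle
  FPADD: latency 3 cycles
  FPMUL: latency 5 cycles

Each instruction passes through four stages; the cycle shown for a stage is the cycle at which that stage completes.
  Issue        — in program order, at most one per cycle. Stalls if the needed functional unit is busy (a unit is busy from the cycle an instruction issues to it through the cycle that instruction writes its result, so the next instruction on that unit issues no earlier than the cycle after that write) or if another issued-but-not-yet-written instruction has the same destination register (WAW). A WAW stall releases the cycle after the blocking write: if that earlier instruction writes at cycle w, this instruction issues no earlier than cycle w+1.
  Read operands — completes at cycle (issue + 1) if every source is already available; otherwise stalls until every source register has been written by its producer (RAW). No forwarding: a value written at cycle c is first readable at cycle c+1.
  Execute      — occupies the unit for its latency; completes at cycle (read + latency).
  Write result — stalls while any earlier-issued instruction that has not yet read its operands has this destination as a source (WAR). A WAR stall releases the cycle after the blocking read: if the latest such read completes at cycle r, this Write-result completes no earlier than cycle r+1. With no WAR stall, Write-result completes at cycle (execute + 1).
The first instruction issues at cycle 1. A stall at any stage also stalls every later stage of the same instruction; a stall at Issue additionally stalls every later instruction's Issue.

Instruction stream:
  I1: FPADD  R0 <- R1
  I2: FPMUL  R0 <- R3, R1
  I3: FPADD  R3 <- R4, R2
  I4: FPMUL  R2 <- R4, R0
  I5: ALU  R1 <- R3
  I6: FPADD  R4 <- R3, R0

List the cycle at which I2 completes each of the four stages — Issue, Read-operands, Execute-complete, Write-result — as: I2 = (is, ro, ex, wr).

t=1  I1→FPADD
t=2  I1 RO
t=5  I1 EX
t=6  I1 WR R0
t=7  I2→FPMUL
t=8  I2 RO, I3→FPADD
t=9  I3 RO
t=12  I3 EX
t=13  I2 EX, I3 WR R3
t=14  I2 WR R0
t=15  I4→FPMUL
t=16  I4 RO, I5→ALU
t=17  I5 RO, I6→FPADD
t=18  I5 EX, I6 RO
t=19  I5 WR R1
t=21  I4 EX, I6 EX
t=22  I4 WR R2, I6 WR R4

I2 = (7, 8, 13, 14)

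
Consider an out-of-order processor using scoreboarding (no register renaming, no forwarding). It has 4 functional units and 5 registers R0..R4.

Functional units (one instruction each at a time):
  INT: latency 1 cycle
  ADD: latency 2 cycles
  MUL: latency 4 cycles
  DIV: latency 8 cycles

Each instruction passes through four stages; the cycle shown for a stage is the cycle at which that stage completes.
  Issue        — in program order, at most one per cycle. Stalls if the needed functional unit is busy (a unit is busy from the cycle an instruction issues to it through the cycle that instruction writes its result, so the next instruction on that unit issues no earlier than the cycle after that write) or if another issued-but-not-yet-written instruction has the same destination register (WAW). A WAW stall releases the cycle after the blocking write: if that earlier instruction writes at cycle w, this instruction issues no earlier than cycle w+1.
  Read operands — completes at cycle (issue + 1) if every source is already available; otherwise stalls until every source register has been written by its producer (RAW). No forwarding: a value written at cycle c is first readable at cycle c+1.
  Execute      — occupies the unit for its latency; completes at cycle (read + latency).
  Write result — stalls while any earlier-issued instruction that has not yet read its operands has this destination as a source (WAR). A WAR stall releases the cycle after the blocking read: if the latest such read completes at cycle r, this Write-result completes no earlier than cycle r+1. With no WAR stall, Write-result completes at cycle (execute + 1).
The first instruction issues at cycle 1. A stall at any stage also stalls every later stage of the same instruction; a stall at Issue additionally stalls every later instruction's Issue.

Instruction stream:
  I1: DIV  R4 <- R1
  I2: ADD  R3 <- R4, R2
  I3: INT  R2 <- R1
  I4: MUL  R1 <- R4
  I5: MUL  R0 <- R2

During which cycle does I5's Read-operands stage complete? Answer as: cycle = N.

1) issue 1, read 2, done 10, write 11
2) issue 2, read 12, done 14, write 15  <RAW R4: wait I1 write@11>
3) issue 3, read 4, done 5, write 13  <WAR R2: wait I2 read@12>
4) issue 4, read 12, done 16, write 17  <RAW R4: wait I1 write@11>
5) issue 18, read 19, done 23, write 24  <struct: MUL busy until I4 writes@17>

cycle = 19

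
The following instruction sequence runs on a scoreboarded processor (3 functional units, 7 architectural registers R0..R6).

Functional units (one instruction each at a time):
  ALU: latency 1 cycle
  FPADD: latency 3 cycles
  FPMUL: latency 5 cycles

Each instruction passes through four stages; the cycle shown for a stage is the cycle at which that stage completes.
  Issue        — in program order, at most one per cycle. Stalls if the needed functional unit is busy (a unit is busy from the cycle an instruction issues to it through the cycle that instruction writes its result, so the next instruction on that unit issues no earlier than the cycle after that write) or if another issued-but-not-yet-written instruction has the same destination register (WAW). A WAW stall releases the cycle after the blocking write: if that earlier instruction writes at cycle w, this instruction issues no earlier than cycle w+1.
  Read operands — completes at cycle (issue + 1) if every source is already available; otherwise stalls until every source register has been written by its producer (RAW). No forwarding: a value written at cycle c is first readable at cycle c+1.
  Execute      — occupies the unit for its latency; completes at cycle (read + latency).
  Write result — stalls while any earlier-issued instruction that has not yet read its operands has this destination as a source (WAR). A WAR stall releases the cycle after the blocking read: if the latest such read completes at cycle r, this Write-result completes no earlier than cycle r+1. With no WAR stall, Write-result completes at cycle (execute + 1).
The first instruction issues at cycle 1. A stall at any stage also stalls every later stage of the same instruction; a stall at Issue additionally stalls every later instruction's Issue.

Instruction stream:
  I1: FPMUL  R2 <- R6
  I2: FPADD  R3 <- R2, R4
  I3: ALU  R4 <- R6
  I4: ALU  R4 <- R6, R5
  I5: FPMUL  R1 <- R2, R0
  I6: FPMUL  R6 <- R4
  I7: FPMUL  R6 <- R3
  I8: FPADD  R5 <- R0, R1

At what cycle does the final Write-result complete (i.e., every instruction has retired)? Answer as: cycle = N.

cycle = 35

  I1 | 1 | 2 | 7 | 8
  I2 | 2 | 9 | 12 | 13   RAW R2: wait I1 write@8
  I3 | 3 | 4 | 5 | 10   WAR R4: wait I2 read@9
  I4 | 11 | 12 | 13 | 14   struct: ALU busy until I3 writes@10
  I5 | 12 | 13 | 18 | 19
  I6 | 20 | 21 | 26 | 27   struct: FPMUL busy until I5 writes@19
  I7 | 28 | 29 | 34 | 35   struct: FPMUL busy until I6 writes@27
  I8 | 29 | 30 | 33 | 34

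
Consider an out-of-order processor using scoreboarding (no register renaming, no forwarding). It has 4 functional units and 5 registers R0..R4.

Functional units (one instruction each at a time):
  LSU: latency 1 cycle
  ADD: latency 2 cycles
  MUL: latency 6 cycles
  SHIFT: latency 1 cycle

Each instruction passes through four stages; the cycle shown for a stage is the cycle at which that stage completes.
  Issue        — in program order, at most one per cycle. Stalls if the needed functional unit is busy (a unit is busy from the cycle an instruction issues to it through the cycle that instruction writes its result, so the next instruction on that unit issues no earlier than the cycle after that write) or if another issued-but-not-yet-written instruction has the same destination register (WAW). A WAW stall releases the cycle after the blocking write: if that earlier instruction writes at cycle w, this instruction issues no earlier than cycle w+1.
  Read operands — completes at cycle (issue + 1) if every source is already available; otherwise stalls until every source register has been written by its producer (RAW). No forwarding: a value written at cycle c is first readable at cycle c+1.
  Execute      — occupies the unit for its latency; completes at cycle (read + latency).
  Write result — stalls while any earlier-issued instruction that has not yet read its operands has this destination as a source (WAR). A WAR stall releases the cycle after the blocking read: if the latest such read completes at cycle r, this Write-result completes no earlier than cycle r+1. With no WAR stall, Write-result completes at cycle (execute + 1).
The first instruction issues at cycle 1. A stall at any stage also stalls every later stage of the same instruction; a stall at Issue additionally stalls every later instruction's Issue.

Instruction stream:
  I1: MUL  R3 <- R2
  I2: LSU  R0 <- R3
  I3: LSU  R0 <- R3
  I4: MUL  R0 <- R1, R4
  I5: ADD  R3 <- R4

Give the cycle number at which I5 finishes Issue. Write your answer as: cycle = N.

cycle = 18

[I1] 1/2/8/9
[I2] 2/10/11/12  (RAW R3: wait I1 write@9)
[I3] 13/14/15/16  (struct: LSU busy until I2 writes@12)
[I4] 17/18/24/25  (WAW R0: wait I3 write@16)
[I5] 18/19/21/22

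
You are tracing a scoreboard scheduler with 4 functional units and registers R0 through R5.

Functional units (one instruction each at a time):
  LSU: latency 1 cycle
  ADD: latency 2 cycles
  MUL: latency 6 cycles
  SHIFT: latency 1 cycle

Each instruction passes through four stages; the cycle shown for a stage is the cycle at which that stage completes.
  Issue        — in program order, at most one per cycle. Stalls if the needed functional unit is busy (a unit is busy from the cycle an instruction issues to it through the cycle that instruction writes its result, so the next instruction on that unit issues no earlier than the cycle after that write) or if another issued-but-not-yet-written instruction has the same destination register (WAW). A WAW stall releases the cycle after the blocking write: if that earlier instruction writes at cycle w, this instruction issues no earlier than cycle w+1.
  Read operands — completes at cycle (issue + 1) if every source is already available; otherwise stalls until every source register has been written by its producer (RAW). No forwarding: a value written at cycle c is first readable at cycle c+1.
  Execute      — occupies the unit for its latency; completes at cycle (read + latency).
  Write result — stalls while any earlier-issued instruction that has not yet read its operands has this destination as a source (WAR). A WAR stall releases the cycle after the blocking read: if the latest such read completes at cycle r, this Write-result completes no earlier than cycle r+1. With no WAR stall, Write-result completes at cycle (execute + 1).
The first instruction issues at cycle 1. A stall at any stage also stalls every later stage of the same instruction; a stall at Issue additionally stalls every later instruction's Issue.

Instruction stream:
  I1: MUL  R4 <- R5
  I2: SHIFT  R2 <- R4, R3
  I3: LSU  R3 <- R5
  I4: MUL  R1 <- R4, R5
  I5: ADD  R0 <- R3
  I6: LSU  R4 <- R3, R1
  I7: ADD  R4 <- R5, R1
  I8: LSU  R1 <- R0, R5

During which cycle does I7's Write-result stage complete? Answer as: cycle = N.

I1  is:1  ro:2  ex:8  wr:9
I2  is:2  ro:10  ex:11  wr:12  — RAW R4: wait I1 write@9
I3  is:3  ro:4  ex:5  wr:11  — WAR R3: wait I2 read@10
I4  is:10  ro:11  ex:17  wr:18  — struct: MUL busy until I1 writes@9
I5  is:11  ro:12  ex:14  wr:15
I6  is:12  ro:19  ex:20  wr:21  — RAW R1: wait I4 write@18
I7  is:22  ro:23  ex:25  wr:26  — WAW R4: wait I6 write@21
I8  is:23  ro:24  ex:25  wr:26

cycle = 26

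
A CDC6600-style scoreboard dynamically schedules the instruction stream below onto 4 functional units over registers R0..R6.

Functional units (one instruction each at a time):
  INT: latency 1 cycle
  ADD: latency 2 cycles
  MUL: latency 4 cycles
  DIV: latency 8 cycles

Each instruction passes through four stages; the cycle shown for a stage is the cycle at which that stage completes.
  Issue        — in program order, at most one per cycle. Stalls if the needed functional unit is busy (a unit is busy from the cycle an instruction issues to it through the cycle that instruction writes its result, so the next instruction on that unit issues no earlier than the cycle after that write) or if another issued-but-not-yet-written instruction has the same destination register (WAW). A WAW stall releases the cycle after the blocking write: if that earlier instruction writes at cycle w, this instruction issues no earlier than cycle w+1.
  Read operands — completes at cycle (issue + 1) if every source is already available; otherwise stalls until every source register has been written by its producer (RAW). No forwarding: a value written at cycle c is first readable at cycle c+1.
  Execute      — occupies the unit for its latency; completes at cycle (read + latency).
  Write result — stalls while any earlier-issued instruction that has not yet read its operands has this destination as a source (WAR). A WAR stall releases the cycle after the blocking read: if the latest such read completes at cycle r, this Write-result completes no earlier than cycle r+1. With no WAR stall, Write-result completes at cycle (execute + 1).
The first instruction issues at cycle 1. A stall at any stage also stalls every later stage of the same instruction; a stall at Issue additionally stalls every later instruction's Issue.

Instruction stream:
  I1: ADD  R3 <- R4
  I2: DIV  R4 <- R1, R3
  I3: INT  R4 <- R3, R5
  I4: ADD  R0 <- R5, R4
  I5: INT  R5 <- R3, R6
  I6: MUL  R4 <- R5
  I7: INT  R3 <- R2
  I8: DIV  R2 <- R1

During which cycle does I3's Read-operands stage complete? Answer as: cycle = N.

cycle 1: I1 issues→ADD
cycle 2: I1 reads, I2 issues→DIV
cycle 4: I1 exec-done
cycle 5: I1 writes R3
cycle 6: I2 reads
cycle 14: I2 exec-done
cycle 15: I2 writes R4
cycle 16: I3 issues→INT
cycle 17: I3 reads, I4 issues→ADD
cycle 18: I3 exec-done
cycle 19: I3 writes R4
cycle 20: I4 reads, I5 issues→INT
cycle 21: I5 reads, I6 issues→MUL
cycle 22: I4 exec-done, I5 exec-done
cycle 23: I4 writes R0, I5 writes R5
cycle 24: I6 reads, I7 issues→INT
cycle 25: I7 reads, I8 issues→DIV
cycle 26: I7 exec-done, I8 reads
cycle 27: I7 writes R3
cycle 28: I6 exec-done
cycle 29: I6 writes R4
cycle 34: I8 exec-done
cycle 35: I8 writes R2

cycle = 17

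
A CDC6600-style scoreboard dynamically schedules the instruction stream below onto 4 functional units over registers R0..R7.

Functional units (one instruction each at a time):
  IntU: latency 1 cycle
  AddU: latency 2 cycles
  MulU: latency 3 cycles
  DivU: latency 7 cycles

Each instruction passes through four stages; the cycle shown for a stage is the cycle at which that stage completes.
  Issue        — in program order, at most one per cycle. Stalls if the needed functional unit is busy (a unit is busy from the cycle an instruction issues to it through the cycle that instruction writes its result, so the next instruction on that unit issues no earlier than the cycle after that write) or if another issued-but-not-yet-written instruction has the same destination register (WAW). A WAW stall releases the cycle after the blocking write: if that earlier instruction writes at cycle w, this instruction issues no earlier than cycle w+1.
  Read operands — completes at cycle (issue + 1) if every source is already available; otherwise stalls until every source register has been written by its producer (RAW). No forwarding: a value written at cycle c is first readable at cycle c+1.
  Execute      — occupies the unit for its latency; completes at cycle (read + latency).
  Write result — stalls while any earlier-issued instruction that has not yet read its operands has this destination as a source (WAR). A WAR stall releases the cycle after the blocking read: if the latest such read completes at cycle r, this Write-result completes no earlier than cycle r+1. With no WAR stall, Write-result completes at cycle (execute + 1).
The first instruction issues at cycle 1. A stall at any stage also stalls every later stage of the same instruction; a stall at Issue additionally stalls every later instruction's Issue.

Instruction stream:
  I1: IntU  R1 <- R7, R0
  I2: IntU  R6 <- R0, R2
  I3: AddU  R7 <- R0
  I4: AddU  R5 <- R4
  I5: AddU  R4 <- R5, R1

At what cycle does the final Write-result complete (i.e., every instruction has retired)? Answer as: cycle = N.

I1: IS=1 RO=2 EX=3 WR=4
I2: IS=5 RO=6 EX=7 WR=8  [struct: IntU busy until I1 writes@4]
I3: IS=6 RO=7 EX=9 WR=10
I4: IS=11 RO=12 EX=14 WR=15  [struct: AddU busy until I3 writes@10]
I5: IS=16 RO=17 EX=19 WR=20  [struct: AddU busy until I4 writes@15]

cycle = 20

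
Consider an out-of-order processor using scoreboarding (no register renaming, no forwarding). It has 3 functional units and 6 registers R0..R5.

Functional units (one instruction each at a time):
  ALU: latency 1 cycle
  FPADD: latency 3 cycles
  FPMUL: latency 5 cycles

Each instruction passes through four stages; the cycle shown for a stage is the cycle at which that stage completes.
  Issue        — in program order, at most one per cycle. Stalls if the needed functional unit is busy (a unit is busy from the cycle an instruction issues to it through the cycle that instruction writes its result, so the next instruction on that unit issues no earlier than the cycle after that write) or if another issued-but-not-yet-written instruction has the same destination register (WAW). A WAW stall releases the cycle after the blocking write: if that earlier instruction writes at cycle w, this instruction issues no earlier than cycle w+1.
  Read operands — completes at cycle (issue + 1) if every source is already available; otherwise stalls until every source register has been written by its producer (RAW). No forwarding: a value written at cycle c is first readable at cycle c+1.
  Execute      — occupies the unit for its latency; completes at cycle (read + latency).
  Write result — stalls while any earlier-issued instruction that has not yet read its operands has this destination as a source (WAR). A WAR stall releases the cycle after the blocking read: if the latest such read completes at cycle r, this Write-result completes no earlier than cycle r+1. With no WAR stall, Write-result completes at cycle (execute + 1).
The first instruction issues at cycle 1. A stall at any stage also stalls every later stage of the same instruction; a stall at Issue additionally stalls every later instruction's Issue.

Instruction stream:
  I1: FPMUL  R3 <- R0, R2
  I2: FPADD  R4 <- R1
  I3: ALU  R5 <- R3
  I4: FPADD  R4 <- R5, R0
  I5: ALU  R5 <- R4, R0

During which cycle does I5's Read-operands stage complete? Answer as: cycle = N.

t=1  I1→FPMUL
t=2  I1 RO · I2→FPADD
t=3  I2 RO · I3→ALU
t=6  I2 EX
t=7  I1 EX · I2 WR R4
t=8  I1 WR R3 · I4→FPADD
t=9  I3 RO
t=10  I3 EX
t=11  I3 WR R5
t=12  I4 RO · I5→ALU
t=15  I4 EX
t=16  I4 WR R4
t=17  I5 RO
t=18  I5 EX
t=19  I5 WR R5

cycle = 17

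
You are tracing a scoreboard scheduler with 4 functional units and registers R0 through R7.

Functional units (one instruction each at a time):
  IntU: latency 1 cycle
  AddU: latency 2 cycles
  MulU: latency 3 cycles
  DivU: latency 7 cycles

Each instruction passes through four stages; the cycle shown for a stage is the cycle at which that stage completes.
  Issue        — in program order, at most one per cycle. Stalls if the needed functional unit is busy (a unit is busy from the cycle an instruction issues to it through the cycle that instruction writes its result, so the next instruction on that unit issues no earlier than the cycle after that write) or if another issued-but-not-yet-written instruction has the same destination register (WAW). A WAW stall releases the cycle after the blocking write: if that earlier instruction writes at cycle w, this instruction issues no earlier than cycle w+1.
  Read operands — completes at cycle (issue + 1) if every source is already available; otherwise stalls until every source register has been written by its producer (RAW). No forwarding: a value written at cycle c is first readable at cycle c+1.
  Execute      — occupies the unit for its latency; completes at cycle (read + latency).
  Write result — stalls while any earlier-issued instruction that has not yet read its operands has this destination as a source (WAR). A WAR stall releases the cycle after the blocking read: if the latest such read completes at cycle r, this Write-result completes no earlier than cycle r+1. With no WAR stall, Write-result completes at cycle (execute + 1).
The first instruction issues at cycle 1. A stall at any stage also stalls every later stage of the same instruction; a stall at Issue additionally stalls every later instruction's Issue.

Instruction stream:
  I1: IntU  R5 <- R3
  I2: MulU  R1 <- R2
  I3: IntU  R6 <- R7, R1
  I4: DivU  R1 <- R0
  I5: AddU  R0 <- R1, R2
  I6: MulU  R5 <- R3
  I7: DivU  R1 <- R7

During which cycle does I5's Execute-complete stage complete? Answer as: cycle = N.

cycle = 20

c1: issue I1 (IntU)
c2: I1 read-ops · issue I2 (MulU)
c3: I1 finished on IntU · I2 read-ops
c4: I1→R5
c5: issue I3 (IntU)
c6: I2 finished on MulU
c7: I2→R1
c8: I3 read-ops · issue I4 (DivU)
c9: I3 finished on IntU · I4 read-ops · issue I5 (AddU)
c10: I3→R6 · issue I6 (MulU)
c11: I6 read-ops
c14: I6 finished on MulU
c15: I6→R5
c16: I4 finished on DivU
c17: I4→R1
c18: I5 read-ops · issue I7 (DivU)
c19: I7 read-ops
c20: I5 finished on AddU
c21: I5→R0
c26: I7 finished on DivU
c27: I7→R1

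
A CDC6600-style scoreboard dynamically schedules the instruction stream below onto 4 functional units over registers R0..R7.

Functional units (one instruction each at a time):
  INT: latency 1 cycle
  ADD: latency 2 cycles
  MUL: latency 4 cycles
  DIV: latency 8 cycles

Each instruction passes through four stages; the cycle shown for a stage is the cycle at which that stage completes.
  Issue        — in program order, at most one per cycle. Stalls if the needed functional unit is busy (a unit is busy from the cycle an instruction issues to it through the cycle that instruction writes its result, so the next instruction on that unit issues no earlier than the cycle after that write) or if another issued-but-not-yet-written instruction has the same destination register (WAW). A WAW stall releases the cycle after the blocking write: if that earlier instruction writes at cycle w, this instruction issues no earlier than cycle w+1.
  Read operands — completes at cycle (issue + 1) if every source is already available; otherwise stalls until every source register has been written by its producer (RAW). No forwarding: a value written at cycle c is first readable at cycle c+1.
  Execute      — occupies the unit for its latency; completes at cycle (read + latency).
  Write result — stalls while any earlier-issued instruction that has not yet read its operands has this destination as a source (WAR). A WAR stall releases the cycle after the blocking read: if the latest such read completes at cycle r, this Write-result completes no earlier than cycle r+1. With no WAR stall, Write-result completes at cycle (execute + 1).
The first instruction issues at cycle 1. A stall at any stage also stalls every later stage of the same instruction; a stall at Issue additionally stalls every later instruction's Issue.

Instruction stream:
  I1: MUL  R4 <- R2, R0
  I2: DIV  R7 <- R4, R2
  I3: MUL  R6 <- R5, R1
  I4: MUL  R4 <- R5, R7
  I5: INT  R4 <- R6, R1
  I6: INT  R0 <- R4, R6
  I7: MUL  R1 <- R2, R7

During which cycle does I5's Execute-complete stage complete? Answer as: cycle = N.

cycle = 26

t=1  issue I1 (MUL)
t=2  I1 read-ops | issue I2 (DIV)
t=6  I1 finished on MUL
t=7  I1→R4
t=8  I2 read-ops | issue I3 (MUL)
t=9  I3 read-ops
t=13  I3 finished on MUL
t=14  I3→R6
t=15  issue I4 (MUL)
t=16  I2 finished on DIV
t=17  I2→R7
t=18  I4 read-ops
t=22  I4 finished on MUL
t=23  I4→R4
t=24  issue I5 (INT)
t=25  I5 read-ops
t=26  I5 finished on INT
t=27  I5→R4
t=28  issue I6 (INT)
t=29  I6 read-ops | issue I7 (MUL)
t=30  I6 finished on INT | I7 read-ops
t=31  I6→R0
t=34  I7 finished on MUL
t=35  I7→R1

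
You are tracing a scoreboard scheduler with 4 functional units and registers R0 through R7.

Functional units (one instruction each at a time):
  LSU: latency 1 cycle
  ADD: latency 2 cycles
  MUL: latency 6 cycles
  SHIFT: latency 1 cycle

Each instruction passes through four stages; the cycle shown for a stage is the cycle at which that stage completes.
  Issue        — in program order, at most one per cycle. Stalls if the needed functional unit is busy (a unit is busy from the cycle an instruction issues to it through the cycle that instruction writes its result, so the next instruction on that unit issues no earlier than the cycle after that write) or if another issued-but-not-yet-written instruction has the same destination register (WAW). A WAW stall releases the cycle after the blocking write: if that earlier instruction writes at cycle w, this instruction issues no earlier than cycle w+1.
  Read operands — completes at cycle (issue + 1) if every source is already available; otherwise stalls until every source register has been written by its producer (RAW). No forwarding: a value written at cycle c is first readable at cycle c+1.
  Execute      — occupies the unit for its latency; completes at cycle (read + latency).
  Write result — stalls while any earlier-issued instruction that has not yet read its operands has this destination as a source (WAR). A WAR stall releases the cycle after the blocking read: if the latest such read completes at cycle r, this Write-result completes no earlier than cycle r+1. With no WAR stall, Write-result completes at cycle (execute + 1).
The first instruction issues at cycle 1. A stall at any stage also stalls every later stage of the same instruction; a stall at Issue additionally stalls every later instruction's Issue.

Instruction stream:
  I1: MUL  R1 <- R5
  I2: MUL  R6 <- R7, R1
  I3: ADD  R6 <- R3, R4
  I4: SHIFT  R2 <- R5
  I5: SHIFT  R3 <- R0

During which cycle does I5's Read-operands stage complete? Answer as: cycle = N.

cycle = 25

I1 -> (1, 2, 8, 9)
I2 -> (10, 11, 17, 18)  // struct: MUL busy until I1 writes@9
I3 -> (19, 20, 22, 23)  // WAW R6: wait I2 write@18
I4 -> (20, 21, 22, 23)
I5 -> (24, 25, 26, 27)  // struct: SHIFT busy until I4 writes@23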